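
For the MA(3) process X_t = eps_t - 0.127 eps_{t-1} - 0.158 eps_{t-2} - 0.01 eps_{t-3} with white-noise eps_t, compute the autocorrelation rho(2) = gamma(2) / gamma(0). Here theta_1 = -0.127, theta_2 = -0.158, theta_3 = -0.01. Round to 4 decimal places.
\rho(2) = -0.1505

For an MA(q) process with theta_0 = 1, the autocovariance is
  gamma(k) = sigma^2 * sum_{i=0..q-k} theta_i * theta_{i+k},
and rho(k) = gamma(k) / gamma(0). Sigma^2 cancels.
  numerator   = (1)*(-0.158) + (-0.127)*(-0.01) = -0.15673.
  denominator = (1)^2 + (-0.127)^2 + (-0.158)^2 + (-0.01)^2 = 1.041193.
  rho(2) = -0.15673 / 1.041193 = -0.1505.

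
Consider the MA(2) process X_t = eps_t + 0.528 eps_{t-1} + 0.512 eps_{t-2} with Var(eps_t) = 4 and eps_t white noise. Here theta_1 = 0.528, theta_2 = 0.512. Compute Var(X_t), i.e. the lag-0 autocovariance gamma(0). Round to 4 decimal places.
\gamma(0) = 6.1637

For an MA(q) process X_t = eps_t + sum_i theta_i eps_{t-i} with
Var(eps_t) = sigma^2, the variance is
  gamma(0) = sigma^2 * (1 + sum_i theta_i^2).
  sum_i theta_i^2 = (0.528)^2 + (0.512)^2 = 0.278784 + 0.262144 = 0.540928.
  gamma(0) = 4 * (1 + 0.540928) = 4 * 1.540928 = 6.163712, which rounds to 6.1637.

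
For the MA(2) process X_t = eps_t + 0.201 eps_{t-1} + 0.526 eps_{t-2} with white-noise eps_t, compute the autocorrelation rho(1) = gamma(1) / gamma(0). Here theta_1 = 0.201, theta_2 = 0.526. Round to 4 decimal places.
\rho(1) = 0.2329

For an MA(q) process with theta_0 = 1, the autocovariance is
  gamma(k) = sigma^2 * sum_{i=0..q-k} theta_i * theta_{i+k},
and rho(k) = gamma(k) / gamma(0). Sigma^2 cancels.
  numerator   = (1)*(0.201) + (0.201)*(0.526) = 0.306726.
  denominator = (1)^2 + (0.201)^2 + (0.526)^2 = 1.317077.
  rho(1) = 0.306726 / 1.317077 = 0.2329.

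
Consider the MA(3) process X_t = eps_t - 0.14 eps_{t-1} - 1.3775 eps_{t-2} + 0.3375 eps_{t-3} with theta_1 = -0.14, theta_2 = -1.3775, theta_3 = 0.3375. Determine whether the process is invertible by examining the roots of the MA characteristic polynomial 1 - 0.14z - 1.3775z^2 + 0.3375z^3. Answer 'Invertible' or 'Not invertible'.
\text{Not invertible}

The MA(q) characteristic polynomial is P(z) = 1 - 0.14z - 1.3775z^2 + 0.3375z^3.
Invertibility requires all roots to lie outside the unit circle, i.e. |z| > 1 for every root.
Degree 3: look for a simple real root z0 first, then factor out (1 - z/z0) and solve the remaining quadratic.
Testing z0 = 4: P(4) = 1 + (-0.14)(4) + (-1.3775)(4)^2 + (0.3375)(4)^3
  = 1 + (-0.56) + (-22.04) + (21.6) = 0.  So z_0 = 4 is a root, |z_0| = 4.
Divide out the factor (1 - 0.25 z) = (1 - z/z0) (since 1/z0 = 0.25):
  P(z) = (1 - 0.25 z)(1 + (0.11) z + (-1.35) z^2)
  [check: z-coef 0.11 - (0.25) = -0.14; z^2-coef -1.35 - (0.25)(0.11) = -1.3775; z^3-coef -(0.25)(-1.35) = 0.3375.]
Remaining roots from the quadratic factor 1 + (0.11) z + (-1.35) z^2:
  Set 1 + (0.11) z + (-1.35) z^2 = 0, i.e. a z^2 + b z + c = 0 with a = -1.35, b = 0.11, c = 1.
  Discriminant D = b^2 - 4ac = (0.11)^2 - 4*(-1.35)*1 = 0.0121 - (-5.4) = 5.4121.
  D >= 0, so the roots are real: z = (-b +/- sqrt(D)) / (2a) = (-0.11 +/- 2.326392) / (-2.7).
    z_1 = (-0.11 + 2.326392) / (-2.7) = -0.8209,   |z_1| = 0.8209.
    z_2 = (-0.11 - 2.326392) / (-2.7) = 0.9024,   |z_2| = 0.9024.
Moduli of all roots: 4.0000, 0.8209, 0.9024.
All moduli strictly greater than 1? No.
Verdict: Not invertible.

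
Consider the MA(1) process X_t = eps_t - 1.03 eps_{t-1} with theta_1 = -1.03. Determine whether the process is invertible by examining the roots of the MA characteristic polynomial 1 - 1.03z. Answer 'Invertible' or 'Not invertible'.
\text{Not invertible}

The MA(q) characteristic polynomial is P(z) = 1 - 1.03z.
Invertibility requires all roots to lie outside the unit circle, i.e. |z| > 1 for every root.
This is linear in z: 1 + (-1.03) z = 0  =>  z = -1/(-1.03) = 0.970874,  |z| = 0.970874.
Moduli of all roots: 0.9709.
All moduli strictly greater than 1? No.
Verdict: Not invertible.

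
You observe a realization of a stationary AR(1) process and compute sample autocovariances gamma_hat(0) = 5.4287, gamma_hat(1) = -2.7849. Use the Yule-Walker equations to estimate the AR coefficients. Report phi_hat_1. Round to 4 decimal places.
\hat\phi_{1} = -0.5130

The Yule-Walker equations for an AR(p) process read, in matrix form,
  Gamma_p phi = r_p,   with   (Gamma_p)_{ij} = gamma(|i - j|),
                       (r_p)_i = gamma(i),   i,j = 1..p.
Substitute the sample gammas (Toeplitz matrix and right-hand side of size 1):
  Gamma_p = [[5.4287]]
  r_p     = [-2.7849]
With p = 1 this is the single equation gamma(0) phi_1 = gamma(1):
  phi_hat_1 = gamma(1) / gamma(0) = -2.7849 / 5.4287 = -0.5130.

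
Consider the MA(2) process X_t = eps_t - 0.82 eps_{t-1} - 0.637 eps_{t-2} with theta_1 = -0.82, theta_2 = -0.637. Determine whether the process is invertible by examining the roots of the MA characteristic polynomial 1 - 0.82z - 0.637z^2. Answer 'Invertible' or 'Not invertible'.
\text{Not invertible}

The MA(q) characteristic polynomial is P(z) = 1 - 0.82z - 0.637z^2.
Invertibility requires all roots to lie outside the unit circle, i.e. |z| > 1 for every root.
Set 1 + (-0.82) z + (-0.637) z^2 = 0, i.e. a z^2 + b z + c = 0 with a = -0.637, b = -0.82, c = 1.
Discriminant D = b^2 - 4ac = (-0.82)^2 - 4*(-0.637)*1 = 0.6724 - (-2.548) = 3.2204.
D >= 0, so the roots are real: z = (-b +/- sqrt(D)) / (2a) = (0.82 +/- 1.794547) / (-1.274).
  z_1 = (0.82 + 1.794547) / (-1.274) = -2.0522,   |z_1| = 2.0522.
  z_2 = (0.82 - 1.794547) / (-1.274) = 0.765,   |z_2| = 0.765.
Moduli of all roots: 2.0522, 0.7650.
All moduli strictly greater than 1? No.
Verdict: Not invertible.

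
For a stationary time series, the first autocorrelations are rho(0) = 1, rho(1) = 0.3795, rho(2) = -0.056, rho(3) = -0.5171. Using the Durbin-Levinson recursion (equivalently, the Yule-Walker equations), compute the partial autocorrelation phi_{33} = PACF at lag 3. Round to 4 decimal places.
\phi_{33} = -0.4970

The PACF at lag k is phi_{kk}, the last component of the solution
to the Yule-Walker system G_k phi = r_k where
  (G_k)_{ij} = rho(|i - j|), (r_k)_i = rho(i), i,j = 1..k.
Equivalently, Durbin-Levinson gives phi_{kk} iteratively:
  phi_{11} = rho(1)
  phi_{kk} = [rho(k) - sum_{j=1..k-1} phi_{k-1,j} rho(k-j)]
            / [1 - sum_{j=1..k-1} phi_{k-1,j} rho(j)],
  phi_{k,j} = phi_{k-1,j} - phi_{kk} phi_{k-1,k-j},  j = 1..k-1.
Step k = 1:
  phi_11 = rho(1) = 0.3795.
Step k = 2:
  phi_22 = [rho(2) - phi_11 rho(1)] / [1 - phi_11 rho(1)] = [-0.056 - (0.3795)(0.3795)] / [1 - (0.3795)(0.3795)]
         = -0.20002025 / 0.85597975 = -0.233674.
  Update: phi_21 = phi_11 - phi_22 phi_11 = 0.3795 - (-0.233674)(0.3795) = 0.468179.
Step k = 3:
  phi_33 = [rho(3) - phi_21 rho(2) - phi_22 rho(1)] / [1 - phi_21 rho(1) - phi_22 rho(2)]
    numerator   = -0.5171 - (0.468179)(-0.056) - (-0.233674)(0.3795) = -0.40220266
    denominator = 1 - (0.468179)(0.3795) - (-0.233674)(-0.056) = 0.80924021
  phi_33 = -0.40220266 / 0.80924021 = -0.497.
Therefore phi_{33} = -0.4970.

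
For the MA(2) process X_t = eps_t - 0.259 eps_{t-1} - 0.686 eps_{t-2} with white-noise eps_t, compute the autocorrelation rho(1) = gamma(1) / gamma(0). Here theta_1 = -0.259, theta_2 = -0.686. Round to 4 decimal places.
\rho(1) = -0.0529

For an MA(q) process with theta_0 = 1, the autocovariance is
  gamma(k) = sigma^2 * sum_{i=0..q-k} theta_i * theta_{i+k},
and rho(k) = gamma(k) / gamma(0). Sigma^2 cancels.
  numerator   = (1)*(-0.259) + (-0.259)*(-0.686) = -0.081326.
  denominator = (1)^2 + (-0.259)^2 + (-0.686)^2 = 1.537677.
  rho(1) = -0.081326 / 1.537677 = -0.0529.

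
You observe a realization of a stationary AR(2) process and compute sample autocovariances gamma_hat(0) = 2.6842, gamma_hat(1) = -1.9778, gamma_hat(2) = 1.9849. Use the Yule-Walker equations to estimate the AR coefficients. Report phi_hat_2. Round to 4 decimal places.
\hat\phi_{2} = 0.4300

The Yule-Walker equations for an AR(p) process read, in matrix form,
  Gamma_p phi = r_p,   with   (Gamma_p)_{ij} = gamma(|i - j|),
                       (r_p)_i = gamma(i),   i,j = 1..p.
Substitute the sample gammas (Toeplitz matrix and right-hand side of size 2):
  Gamma_p = [[2.6842, -1.9778], [-1.9778, 2.6842]]
  r_p     = [-1.9778, 1.9849]
Written out:
  2.6842 phi_1 - 1.9778 phi_2 = -1.9778
  -1.9778 phi_1 + 2.6842 phi_2 = 1.9849
Solve by Cramer's rule:
  det = gamma(0)^2 - gamma(1)^2 = (2.6842)^2 - (-1.9778)^2 = 7.20492964 - 3.91169284 = 3.2932368
  phi_hat_1 = [gamma(1) gamma(0) - gamma(1) gamma(2)] / det = [(-1.9778)(2.6842) - (-1.9778)(1.9849)] / 3.2932368 = -1.38307554 / 3.2932368 = -0.42
  phi_hat_2 = [gamma(0) gamma(2) - gamma(1)^2] / det = [(2.6842)(1.9849) - (-1.9778)^2] / 3.2932368 = 1.41617574 / 3.2932368 = 0.43
So phi_hat = [-0.4200, 0.4300].
Therefore phi_hat_2 = 0.4300.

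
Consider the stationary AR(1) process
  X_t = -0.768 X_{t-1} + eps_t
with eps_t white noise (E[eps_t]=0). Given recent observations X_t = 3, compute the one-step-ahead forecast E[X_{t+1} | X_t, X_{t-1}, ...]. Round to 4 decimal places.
E[X_{t+1} \mid \mathcal F_t] = -2.3040

For an AR(p) model X_t = c + sum_i phi_i X_{t-i} + eps_t, the
one-step-ahead conditional mean is
  E[X_{t+1} | X_t, ...] = c + sum_i phi_i X_{t+1-i}.
Substitute known values:
  E[X_{t+1} | ...] = (-0.768) * (3)
                   = -2.3040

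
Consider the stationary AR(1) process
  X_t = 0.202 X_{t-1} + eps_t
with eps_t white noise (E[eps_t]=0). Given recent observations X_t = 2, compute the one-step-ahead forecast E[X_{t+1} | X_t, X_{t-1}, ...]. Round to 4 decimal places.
E[X_{t+1} \mid \mathcal F_t] = 0.4040

For an AR(p) model X_t = c + sum_i phi_i X_{t-i} + eps_t, the
one-step-ahead conditional mean is
  E[X_{t+1} | X_t, ...] = c + sum_i phi_i X_{t+1-i}.
Substitute known values:
  E[X_{t+1} | ...] = (0.202) * (2)
                   = 0.4040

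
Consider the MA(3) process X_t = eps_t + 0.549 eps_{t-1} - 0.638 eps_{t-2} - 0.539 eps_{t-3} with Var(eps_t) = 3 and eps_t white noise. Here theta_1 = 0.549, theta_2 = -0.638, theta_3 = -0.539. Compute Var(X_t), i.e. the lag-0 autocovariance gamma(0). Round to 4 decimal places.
\gamma(0) = 5.9969

For an MA(q) process X_t = eps_t + sum_i theta_i eps_{t-i} with
Var(eps_t) = sigma^2, the variance is
  gamma(0) = sigma^2 * (1 + sum_i theta_i^2).
  sum_i theta_i^2 = (0.549)^2 + (-0.638)^2 + (-0.539)^2 = 0.301401 + 0.407044 + 0.290521 = 0.998966.
  gamma(0) = 3 * (1 + 0.998966) = 3 * 1.998966 = 5.996898, which rounds to 5.9969.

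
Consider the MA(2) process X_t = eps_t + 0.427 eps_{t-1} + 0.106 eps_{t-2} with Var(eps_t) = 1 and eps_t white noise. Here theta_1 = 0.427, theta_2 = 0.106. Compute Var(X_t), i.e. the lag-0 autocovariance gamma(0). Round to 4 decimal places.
\gamma(0) = 1.1936

For an MA(q) process X_t = eps_t + sum_i theta_i eps_{t-i} with
Var(eps_t) = sigma^2, the variance is
  gamma(0) = sigma^2 * (1 + sum_i theta_i^2).
  sum_i theta_i^2 = (0.427)^2 + (0.106)^2 = 0.182329 + 0.011236 = 0.193565.
  gamma(0) = 1 * (1 + 0.193565) = 1 * 1.193565 = 1.193565, which rounds to 1.1936.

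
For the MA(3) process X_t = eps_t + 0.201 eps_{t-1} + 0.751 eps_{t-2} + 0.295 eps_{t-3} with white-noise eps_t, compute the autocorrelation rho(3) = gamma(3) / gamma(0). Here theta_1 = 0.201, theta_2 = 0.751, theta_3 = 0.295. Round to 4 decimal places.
\rho(3) = 0.1744

For an MA(q) process with theta_0 = 1, the autocovariance is
  gamma(k) = sigma^2 * sum_{i=0..q-k} theta_i * theta_{i+k},
and rho(k) = gamma(k) / gamma(0). Sigma^2 cancels.
  numerator   = (1)*(0.295) = 0.295.
  denominator = (1)^2 + (0.201)^2 + (0.751)^2 + (0.295)^2 = 1.691427.
  rho(3) = 0.295 / 1.691427 = 0.1744.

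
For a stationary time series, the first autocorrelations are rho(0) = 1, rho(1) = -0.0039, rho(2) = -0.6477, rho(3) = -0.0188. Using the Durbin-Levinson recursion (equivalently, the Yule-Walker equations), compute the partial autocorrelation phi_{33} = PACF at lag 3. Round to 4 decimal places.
\phi_{33} = -0.0439

The PACF at lag k is phi_{kk}, the last component of the solution
to the Yule-Walker system G_k phi = r_k where
  (G_k)_{ij} = rho(|i - j|), (r_k)_i = rho(i), i,j = 1..k.
Equivalently, Durbin-Levinson gives phi_{kk} iteratively:
  phi_{11} = rho(1)
  phi_{kk} = [rho(k) - sum_{j=1..k-1} phi_{k-1,j} rho(k-j)]
            / [1 - sum_{j=1..k-1} phi_{k-1,j} rho(j)],
  phi_{k,j} = phi_{k-1,j} - phi_{kk} phi_{k-1,k-j},  j = 1..k-1.
Step k = 1:
  phi_11 = rho(1) = -0.0039.
Step k = 2:
  phi_22 = [rho(2) - phi_11 rho(1)] / [1 - phi_11 rho(1)] = [-0.6477 - (-0.0039)(-0.0039)] / [1 - (-0.0039)(-0.0039)]
         = -0.64771521 / 0.99998479 = -0.647725.
  Update: phi_21 = phi_11 - phi_22 phi_11 = -0.0039 - (-0.647725)(-0.0039) = -0.006426.
Step k = 3:
  phi_33 = [rho(3) - phi_21 rho(2) - phi_22 rho(1)] / [1 - phi_21 rho(1) - phi_22 rho(2)]
    numerator   = -0.0188 - (-0.006426)(-0.6477) - (-0.647725)(-0.0039) = -0.02548833
    denominator = 1 - (-0.006426)(-0.0039) - (-0.647725)(-0.6477) = 0.58044342
  phi_33 = -0.02548833 / 0.58044342 = -0.0439.
Therefore phi_{33} = -0.0439.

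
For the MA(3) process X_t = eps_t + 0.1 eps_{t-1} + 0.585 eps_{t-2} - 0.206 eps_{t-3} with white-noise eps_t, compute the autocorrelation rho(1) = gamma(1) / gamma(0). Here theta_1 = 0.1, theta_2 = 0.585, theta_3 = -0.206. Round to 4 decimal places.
\rho(1) = 0.0272

For an MA(q) process with theta_0 = 1, the autocovariance is
  gamma(k) = sigma^2 * sum_{i=0..q-k} theta_i * theta_{i+k},
and rho(k) = gamma(k) / gamma(0). Sigma^2 cancels.
  numerator   = (1)*(0.1) + (0.1)*(0.585) + (0.585)*(-0.206) = 0.03799.
  denominator = (1)^2 + (0.1)^2 + (0.585)^2 + (-0.206)^2 = 1.394661.
  rho(1) = 0.03799 / 1.394661 = 0.0272.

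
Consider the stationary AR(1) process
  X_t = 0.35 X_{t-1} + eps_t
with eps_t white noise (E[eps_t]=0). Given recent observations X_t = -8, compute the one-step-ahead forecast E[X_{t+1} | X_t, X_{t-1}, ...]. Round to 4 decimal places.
E[X_{t+1} \mid \mathcal F_t] = -2.8000

For an AR(p) model X_t = c + sum_i phi_i X_{t-i} + eps_t, the
one-step-ahead conditional mean is
  E[X_{t+1} | X_t, ...] = c + sum_i phi_i X_{t+1-i}.
Substitute known values:
  E[X_{t+1} | ...] = (0.35) * (-8)
                   = -2.8000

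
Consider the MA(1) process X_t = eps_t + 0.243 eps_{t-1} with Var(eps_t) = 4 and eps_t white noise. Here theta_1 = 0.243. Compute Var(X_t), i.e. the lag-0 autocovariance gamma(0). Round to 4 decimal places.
\gamma(0) = 4.2362

For an MA(q) process X_t = eps_t + sum_i theta_i eps_{t-i} with
Var(eps_t) = sigma^2, the variance is
  gamma(0) = sigma^2 * (1 + sum_i theta_i^2).
  sum_i theta_i^2 = (0.243)^2 = 0.059049.
  gamma(0) = 4 * (1 + 0.059049) = 4 * 1.059049 = 4.236196, which rounds to 4.2362.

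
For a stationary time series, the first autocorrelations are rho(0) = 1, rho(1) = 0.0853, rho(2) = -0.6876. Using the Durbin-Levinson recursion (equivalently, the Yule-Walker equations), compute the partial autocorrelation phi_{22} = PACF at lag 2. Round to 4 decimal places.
\phi_{22} = -0.7000

The PACF at lag k is phi_{kk}, the last component of the solution
to the Yule-Walker system G_k phi = r_k where
  (G_k)_{ij} = rho(|i - j|), (r_k)_i = rho(i), i,j = 1..k.
Equivalently, Durbin-Levinson gives phi_{kk} iteratively:
  phi_{11} = rho(1)
  phi_{kk} = [rho(k) - sum_{j=1..k-1} phi_{k-1,j} rho(k-j)]
            / [1 - sum_{j=1..k-1} phi_{k-1,j} rho(j)],
  phi_{k,j} = phi_{k-1,j} - phi_{kk} phi_{k-1,k-j},  j = 1..k-1.
Step k = 1:
  phi_11 = rho(1) = 0.0853.
Step k = 2:
  phi_22 = [rho(2) - phi_11 rho(1)] / [1 - phi_11 rho(1)] = [-0.6876 - (0.0853)(0.0853)] / [1 - (0.0853)(0.0853)]
         = -0.69487609 / 0.99272391 = -0.7.
Therefore phi_{22} = -0.7000.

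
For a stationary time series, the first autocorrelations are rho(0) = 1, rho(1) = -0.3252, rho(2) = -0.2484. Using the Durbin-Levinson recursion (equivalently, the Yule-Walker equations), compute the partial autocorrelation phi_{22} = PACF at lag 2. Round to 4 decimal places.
\phi_{22} = -0.3960

The PACF at lag k is phi_{kk}, the last component of the solution
to the Yule-Walker system G_k phi = r_k where
  (G_k)_{ij} = rho(|i - j|), (r_k)_i = rho(i), i,j = 1..k.
Equivalently, Durbin-Levinson gives phi_{kk} iteratively:
  phi_{11} = rho(1)
  phi_{kk} = [rho(k) - sum_{j=1..k-1} phi_{k-1,j} rho(k-j)]
            / [1 - sum_{j=1..k-1} phi_{k-1,j} rho(j)],
  phi_{k,j} = phi_{k-1,j} - phi_{kk} phi_{k-1,k-j},  j = 1..k-1.
Step k = 1:
  phi_11 = rho(1) = -0.3252.
Step k = 2:
  phi_22 = [rho(2) - phi_11 rho(1)] / [1 - phi_11 rho(1)] = [-0.2484 - (-0.3252)(-0.3252)] / [1 - (-0.3252)(-0.3252)]
         = -0.35415504 / 0.89424496 = -0.396.
Therefore phi_{22} = -0.3960.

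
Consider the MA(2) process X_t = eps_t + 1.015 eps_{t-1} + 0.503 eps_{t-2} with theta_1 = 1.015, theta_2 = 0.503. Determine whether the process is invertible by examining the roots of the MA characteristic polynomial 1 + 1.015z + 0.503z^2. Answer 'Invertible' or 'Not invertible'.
\text{Invertible}

The MA(q) characteristic polynomial is P(z) = 1 + 1.015z + 0.503z^2.
Invertibility requires all roots to lie outside the unit circle, i.e. |z| > 1 for every root.
Set 1 + (1.015) z + (0.503) z^2 = 0, i.e. a z^2 + b z + c = 0 with a = 0.503, b = 1.015, c = 1.
Discriminant D = b^2 - 4ac = (1.015)^2 - 4*(0.503)*1 = 1.030225 - (2.012) = -0.981775.
D < 0, so the roots are the complex-conjugate pair z = (-b +/- i sqrt(-D)) / (2a) = -1.0089 +/- 0.9849i.
For a conjugate pair |z|^2 = z * conj(z) = (product of roots) = c/a = 1/(0.503) = 1.988072, so |z| = sqrt(1.988072) = 1.41 for both roots.
Moduli of all roots: 1.4100, 1.4100.
All moduli strictly greater than 1? Yes.
Verdict: Invertible.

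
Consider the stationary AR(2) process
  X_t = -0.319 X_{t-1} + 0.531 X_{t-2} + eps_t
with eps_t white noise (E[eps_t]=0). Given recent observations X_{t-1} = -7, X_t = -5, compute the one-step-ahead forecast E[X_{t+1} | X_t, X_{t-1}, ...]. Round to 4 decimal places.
E[X_{t+1} \mid \mathcal F_t] = -2.1220

For an AR(p) model X_t = c + sum_i phi_i X_{t-i} + eps_t, the
one-step-ahead conditional mean is
  E[X_{t+1} | X_t, ...] = c + sum_i phi_i X_{t+1-i}.
Substitute known values:
  E[X_{t+1} | ...] = (-0.319) * (-5) + (0.531) * (-7)
                   = -2.1220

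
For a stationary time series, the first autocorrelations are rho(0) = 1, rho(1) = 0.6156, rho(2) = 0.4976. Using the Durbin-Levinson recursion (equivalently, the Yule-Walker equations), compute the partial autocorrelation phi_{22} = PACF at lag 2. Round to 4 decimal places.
\phi_{22} = 0.1910

The PACF at lag k is phi_{kk}, the last component of the solution
to the Yule-Walker system G_k phi = r_k where
  (G_k)_{ij} = rho(|i - j|), (r_k)_i = rho(i), i,j = 1..k.
Equivalently, Durbin-Levinson gives phi_{kk} iteratively:
  phi_{11} = rho(1)
  phi_{kk} = [rho(k) - sum_{j=1..k-1} phi_{k-1,j} rho(k-j)]
            / [1 - sum_{j=1..k-1} phi_{k-1,j} rho(j)],
  phi_{k,j} = phi_{k-1,j} - phi_{kk} phi_{k-1,k-j},  j = 1..k-1.
Step k = 1:
  phi_11 = rho(1) = 0.6156.
Step k = 2:
  phi_22 = [rho(2) - phi_11 rho(1)] / [1 - phi_11 rho(1)] = [0.4976 - (0.6156)(0.6156)] / [1 - (0.6156)(0.6156)]
         = 0.11863664 / 0.62103664 = 0.191.
Therefore phi_{22} = 0.1910.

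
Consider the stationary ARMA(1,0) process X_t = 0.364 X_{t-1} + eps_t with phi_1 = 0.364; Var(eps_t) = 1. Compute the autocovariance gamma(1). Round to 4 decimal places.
\gamma(1) = 0.4196

Multiply the model equation by X_{t-k} and take expectations. With theta_0 = psi_0 = 1 and psi_j the MA(infinity) weights, this gives
  gamma(k) - sum_i phi_i gamma(k-i) = c_k,
  c_k = sigma^2 * sum_{j=k..q} theta_j psi_{j-k}   (c_k = 0 for k > q),
using gamma(-m) = gamma(m).
Pure AR (q = 0): c_0 = sigma^2 = 1, c_k = 0 for k >= 1.
Equations for k = 0 and k = 1 (AR order 1):
  gamma(0) = phi_1 gamma(1) + c_0
  gamma(1) = phi_1 gamma(0) + c_1
Substituting the second into the first: gamma(0) (1 - phi_1^2) = c_0 + phi_1 c_1, so
  gamma(0) = c_0 / (1 - phi_1^2) = 1 / (1 - (0.364)^2) = 1 / 0.867504 = 1.152732.
  gamma(1) = phi_1 gamma(0) = (0.364)(1.152732) = 0.419595.
Therefore gamma(1) = 0.4196 (to 4 decimal places).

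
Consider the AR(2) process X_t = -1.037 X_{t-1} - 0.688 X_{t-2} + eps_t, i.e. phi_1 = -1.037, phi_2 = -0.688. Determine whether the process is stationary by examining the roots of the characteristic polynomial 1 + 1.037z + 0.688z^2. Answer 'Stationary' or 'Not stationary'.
\text{Stationary}

The AR(p) characteristic polynomial is P(z) = 1 + 1.037z + 0.688z^2.
Stationarity requires all roots to lie outside the unit circle, i.e. |z| > 1 for every root.
Set 1 + (1.037) z + (0.688) z^2 = 0, i.e. a z^2 + b z + c = 0 with a = 0.688, b = 1.037, c = 1.
Discriminant D = b^2 - 4ac = (1.037)^2 - 4*(0.688)*1 = 1.075369 - (2.752) = -1.676631.
D < 0, so the roots are the complex-conjugate pair z = (-b +/- i sqrt(-D)) / (2a) = -0.7536 +/- 0.941i.
For a conjugate pair |z|^2 = z * conj(z) = (product of roots) = c/a = 1/(0.688) = 1.453488, so |z| = sqrt(1.453488) = 1.2056 for both roots.
Moduli of all roots: 1.2056, 1.2056.
All moduli strictly greater than 1? Yes.
Verdict: Stationary.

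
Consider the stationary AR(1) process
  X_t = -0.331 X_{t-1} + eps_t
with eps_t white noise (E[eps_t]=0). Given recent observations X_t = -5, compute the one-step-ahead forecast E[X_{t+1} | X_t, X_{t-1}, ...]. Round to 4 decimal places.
E[X_{t+1} \mid \mathcal F_t] = 1.6550

For an AR(p) model X_t = c + sum_i phi_i X_{t-i} + eps_t, the
one-step-ahead conditional mean is
  E[X_{t+1} | X_t, ...] = c + sum_i phi_i X_{t+1-i}.
Substitute known values:
  E[X_{t+1} | ...] = (-0.331) * (-5)
                   = 1.6550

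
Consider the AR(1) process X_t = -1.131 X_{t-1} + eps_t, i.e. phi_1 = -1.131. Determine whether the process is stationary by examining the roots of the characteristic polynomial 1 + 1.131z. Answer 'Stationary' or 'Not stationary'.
\text{Not stationary}

The AR(p) characteristic polynomial is P(z) = 1 + 1.131z.
Stationarity requires all roots to lie outside the unit circle, i.e. |z| > 1 for every root.
This is linear in z: 1 + (1.131) z = 0  =>  z = -1/(1.131) = -0.884173,  |z| = 0.884173.
Moduli of all roots: 0.8842.
All moduli strictly greater than 1? No.
Verdict: Not stationary.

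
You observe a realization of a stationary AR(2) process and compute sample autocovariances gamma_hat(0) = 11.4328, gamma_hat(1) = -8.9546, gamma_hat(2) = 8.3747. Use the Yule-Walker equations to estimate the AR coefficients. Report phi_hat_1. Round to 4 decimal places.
\hat\phi_{1} = -0.5420

The Yule-Walker equations for an AR(p) process read, in matrix form,
  Gamma_p phi = r_p,   with   (Gamma_p)_{ij} = gamma(|i - j|),
                       (r_p)_i = gamma(i),   i,j = 1..p.
Substitute the sample gammas (Toeplitz matrix and right-hand side of size 2):
  Gamma_p = [[11.4328, -8.9546], [-8.9546, 11.4328]]
  r_p     = [-8.9546, 8.3747]
Written out:
  11.4328 phi_1 - 8.9546 phi_2 = -8.9546
  -8.9546 phi_1 + 11.4328 phi_2 = 8.3747
Solve by Cramer's rule:
  det = gamma(0)^2 - gamma(1)^2 = (11.4328)^2 - (-8.9546)^2 = 130.70891584 - 80.18486116 = 50.52405468
  phi_hat_1 = [gamma(1) gamma(0) - gamma(1) gamma(2)] / det = [(-8.9546)(11.4328) - (-8.9546)(8.3747)] / 50.52405468 = -27.38406226 / 50.52405468 = -0.542
  phi_hat_2 = [gamma(0) gamma(2) - gamma(1)^2] / det = [(11.4328)(8.3747) - (-8.9546)^2] / 50.52405468 = 15.561409 / 50.52405468 = 0.308
So phi_hat = [-0.5420, 0.3080].
Therefore phi_hat_1 = -0.5420.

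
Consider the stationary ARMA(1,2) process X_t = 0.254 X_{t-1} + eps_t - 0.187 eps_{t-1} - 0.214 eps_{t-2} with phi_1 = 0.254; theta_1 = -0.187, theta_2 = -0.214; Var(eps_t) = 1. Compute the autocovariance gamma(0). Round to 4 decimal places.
\gamma(0) = 1.0460

Multiply the model equation by X_{t-k} and take expectations. With theta_0 = psi_0 = 1 and psi_j the MA(infinity) weights, this gives
  gamma(k) - sum_i phi_i gamma(k-i) = c_k,
  c_k = sigma^2 * sum_{j=k..q} theta_j psi_{j-k}   (c_k = 0 for k > q),
using gamma(-m) = gamma(m).
psi-weights needed (psi_j = theta_j + sum_i phi_i psi_{j-i}):
  psi_1 = theta_1 + phi_1 = -0.187 + (0.254) = 0.067
  psi_2 = theta_2 + phi_1 psi_1 = -0.214 + (0.254)(0.067) = -0.196982
Right-hand sides:
  c_0 = sigma^2 (1 + theta_1 psi_1 + theta_2 psi_2) = 1 * (1 + (-0.187)(0.067) + (-0.214)(-0.196982)) = 1 * 1.029625 = 1.029625
  c_1 = sigma^2 (theta_1 + theta_2 psi_1) = 1 * (-0.187 + (-0.214)(0.067)) = -0.201338
  c_2 = sigma^2 theta_2 = 1 * (-0.214) = -0.214
Equations for k = 0 and k = 1 (AR order 1):
  gamma(0) = phi_1 gamma(1) + c_0
  gamma(1) = phi_1 gamma(0) + c_1
Substituting the second into the first: gamma(0) (1 - phi_1^2) = c_0 + phi_1 c_1, so
  gamma(0) = (c_0 + phi_1 c_1) / (1 - phi_1^2) = (1.029625 + (0.254)(-0.201338)) / (1 - (0.254)^2) = 0.978485 / 0.935484 = 1.045967.
Therefore gamma(0) = 1.0460 (to 4 decimal places).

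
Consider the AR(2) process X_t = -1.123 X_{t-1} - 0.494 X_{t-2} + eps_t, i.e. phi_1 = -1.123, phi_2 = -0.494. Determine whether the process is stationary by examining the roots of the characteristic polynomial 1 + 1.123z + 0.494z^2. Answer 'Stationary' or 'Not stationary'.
\text{Stationary}

The AR(p) characteristic polynomial is P(z) = 1 + 1.123z + 0.494z^2.
Stationarity requires all roots to lie outside the unit circle, i.e. |z| > 1 for every root.
Set 1 + (1.123) z + (0.494) z^2 = 0, i.e. a z^2 + b z + c = 0 with a = 0.494, b = 1.123, c = 1.
Discriminant D = b^2 - 4ac = (1.123)^2 - 4*(0.494)*1 = 1.261129 - (1.976) = -0.714871.
D < 0, so the roots are the complex-conjugate pair z = (-b +/- i sqrt(-D)) / (2a) = -1.1366 +/- 0.8558i.
For a conjugate pair |z|^2 = z * conj(z) = (product of roots) = c/a = 1/(0.494) = 2.024291, so |z| = sqrt(2.024291) = 1.4228 for both roots.
Moduli of all roots: 1.4228, 1.4228.
All moduli strictly greater than 1? Yes.
Verdict: Stationary.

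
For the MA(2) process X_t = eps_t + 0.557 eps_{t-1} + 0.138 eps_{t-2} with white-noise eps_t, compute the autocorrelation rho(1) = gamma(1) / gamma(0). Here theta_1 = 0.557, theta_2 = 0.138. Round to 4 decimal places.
\rho(1) = 0.4768

For an MA(q) process with theta_0 = 1, the autocovariance is
  gamma(k) = sigma^2 * sum_{i=0..q-k} theta_i * theta_{i+k},
and rho(k) = gamma(k) / gamma(0). Sigma^2 cancels.
  numerator   = (1)*(0.557) + (0.557)*(0.138) = 0.633866.
  denominator = (1)^2 + (0.557)^2 + (0.138)^2 = 1.329293.
  rho(1) = 0.633866 / 1.329293 = 0.4768.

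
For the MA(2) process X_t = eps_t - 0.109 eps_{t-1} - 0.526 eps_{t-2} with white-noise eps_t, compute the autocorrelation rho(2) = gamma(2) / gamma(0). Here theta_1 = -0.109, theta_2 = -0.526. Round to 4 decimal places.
\rho(2) = -0.4082

For an MA(q) process with theta_0 = 1, the autocovariance is
  gamma(k) = sigma^2 * sum_{i=0..q-k} theta_i * theta_{i+k},
and rho(k) = gamma(k) / gamma(0). Sigma^2 cancels.
  numerator   = (1)*(-0.526) = -0.526.
  denominator = (1)^2 + (-0.109)^2 + (-0.526)^2 = 1.288557.
  rho(2) = -0.526 / 1.288557 = -0.4082.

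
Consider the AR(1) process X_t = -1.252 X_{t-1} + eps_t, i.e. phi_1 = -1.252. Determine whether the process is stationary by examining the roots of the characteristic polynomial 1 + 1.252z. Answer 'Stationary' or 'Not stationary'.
\text{Not stationary}

The AR(p) characteristic polynomial is P(z) = 1 + 1.252z.
Stationarity requires all roots to lie outside the unit circle, i.e. |z| > 1 for every root.
This is linear in z: 1 + (1.252) z = 0  =>  z = -1/(1.252) = -0.798722,  |z| = 0.798722.
Moduli of all roots: 0.7987.
All moduli strictly greater than 1? No.
Verdict: Not stationary.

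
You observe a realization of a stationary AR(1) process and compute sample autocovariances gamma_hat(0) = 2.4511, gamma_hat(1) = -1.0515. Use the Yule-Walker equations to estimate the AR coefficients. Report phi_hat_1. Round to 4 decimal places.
\hat\phi_{1} = -0.4290

The Yule-Walker equations for an AR(p) process read, in matrix form,
  Gamma_p phi = r_p,   with   (Gamma_p)_{ij} = gamma(|i - j|),
                       (r_p)_i = gamma(i),   i,j = 1..p.
Substitute the sample gammas (Toeplitz matrix and right-hand side of size 1):
  Gamma_p = [[2.4511]]
  r_p     = [-1.0515]
With p = 1 this is the single equation gamma(0) phi_1 = gamma(1):
  phi_hat_1 = gamma(1) / gamma(0) = -1.0515 / 2.4511 = -0.4290.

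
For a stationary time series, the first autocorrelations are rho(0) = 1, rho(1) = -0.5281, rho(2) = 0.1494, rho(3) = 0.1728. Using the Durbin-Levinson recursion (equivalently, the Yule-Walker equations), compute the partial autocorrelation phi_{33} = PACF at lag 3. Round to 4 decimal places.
\phi_{33} = 0.2451

The PACF at lag k is phi_{kk}, the last component of the solution
to the Yule-Walker system G_k phi = r_k where
  (G_k)_{ij} = rho(|i - j|), (r_k)_i = rho(i), i,j = 1..k.
Equivalently, Durbin-Levinson gives phi_{kk} iteratively:
  phi_{11} = rho(1)
  phi_{kk} = [rho(k) - sum_{j=1..k-1} phi_{k-1,j} rho(k-j)]
            / [1 - sum_{j=1..k-1} phi_{k-1,j} rho(j)],
  phi_{k,j} = phi_{k-1,j} - phi_{kk} phi_{k-1,k-j},  j = 1..k-1.
Step k = 1:
  phi_11 = rho(1) = -0.5281.
Step k = 2:
  phi_22 = [rho(2) - phi_11 rho(1)] / [1 - phi_11 rho(1)] = [0.1494 - (-0.5281)(-0.5281)] / [1 - (-0.5281)(-0.5281)]
         = -0.12948961 / 0.72111039 = -0.17957.
  Update: phi_21 = phi_11 - phi_22 phi_11 = -0.5281 - (-0.17957)(-0.5281) = -0.622931.
Step k = 3:
  phi_33 = [rho(3) - phi_21 rho(2) - phi_22 rho(1)] / [1 - phi_21 rho(1) - phi_22 rho(2)]
    numerator   = 0.1728 - (-0.622931)(0.1494) - (-0.17957)(-0.5281) = 0.17103508
    denominator = 1 - (-0.622931)(-0.5281) - (-0.17957)(0.1494) = 0.69785797
  phi_33 = 0.17103508 / 0.69785797 = 0.2451.
Therefore phi_{33} = 0.2451.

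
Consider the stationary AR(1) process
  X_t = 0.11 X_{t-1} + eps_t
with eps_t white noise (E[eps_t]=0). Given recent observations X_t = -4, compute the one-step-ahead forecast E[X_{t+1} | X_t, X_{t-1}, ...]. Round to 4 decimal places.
E[X_{t+1} \mid \mathcal F_t] = -0.4400

For an AR(p) model X_t = c + sum_i phi_i X_{t-i} + eps_t, the
one-step-ahead conditional mean is
  E[X_{t+1} | X_t, ...] = c + sum_i phi_i X_{t+1-i}.
Substitute known values:
  E[X_{t+1} | ...] = (0.11) * (-4)
                   = -0.4400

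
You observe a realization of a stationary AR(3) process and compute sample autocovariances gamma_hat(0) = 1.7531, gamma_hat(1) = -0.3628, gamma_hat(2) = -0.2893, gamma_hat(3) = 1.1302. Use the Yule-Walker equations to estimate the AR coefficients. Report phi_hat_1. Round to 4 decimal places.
\hat\phi_{1} = -0.1190

The Yule-Walker equations for an AR(p) process read, in matrix form,
  Gamma_p phi = r_p,   with   (Gamma_p)_{ij} = gamma(|i - j|),
                       (r_p)_i = gamma(i),   i,j = 1..p.
Substitute the sample gammas (Toeplitz matrix and right-hand side of size 3):
  Gamma_p = [[1.7531, -0.3628, -0.2893], [-0.3628, 1.7531, -0.3628], [-0.2893, -0.3628, 1.7531]]
  r_p     = [-0.3628, -0.2893, 1.1302]
Written out (R1..R3):
  (R1) 1.7531 phi_1 - 0.3628 phi_2 - 0.2893 phi_3 = -0.3628
  (R2) -0.3628 phi_1 + 1.7531 phi_2 - 0.3628 phi_3 = -0.2893
  (R3) -0.2893 phi_1 - 0.3628 phi_2 + 1.7531 phi_3 = 1.1302
Gaussian elimination:
  R2 <- R2 - (-0.3628/1.7531) R1 = R2 - (-0.206948) R1:  1.678019 phi_2 - 0.42267 phi_3 = -0.364381
  R3 <- R3 - (-0.2893/1.7531) R1 = R3 - (-0.165022) R1:  -0.42267 phi_2 + 1.705359 phi_3 = 1.07033
  R3 <- R3 - (-0.42267/1.678019) R2 = R3 - (-0.251886) R2:  1.598894 phi_3 = 0.978548
Back-substitution:
  phi_hat_3 = 0.978548 / 1.598894 = 0.612015
  phi_hat_2 = (-0.364381 - (-0.42267)(0.612015)) / 1.678019 = -0.062991
  phi_hat_1 = (-0.3628 - (-0.3628)(-0.062991) - (-0.2893)(0.612015)) / 1.7531 = -0.118988
So phi_hat = [-0.1190, -0.0630, 0.6120].
Therefore phi_hat_1 = -0.1190.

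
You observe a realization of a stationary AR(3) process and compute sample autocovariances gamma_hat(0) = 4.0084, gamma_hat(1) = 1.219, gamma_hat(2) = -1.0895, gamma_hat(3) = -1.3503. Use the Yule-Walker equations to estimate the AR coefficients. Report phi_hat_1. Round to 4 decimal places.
\hat\phi_{1} = 0.3740

The Yule-Walker equations for an AR(p) process read, in matrix form,
  Gamma_p phi = r_p,   with   (Gamma_p)_{ij} = gamma(|i - j|),
                       (r_p)_i = gamma(i),   i,j = 1..p.
Substitute the sample gammas (Toeplitz matrix and right-hand side of size 3):
  Gamma_p = [[4.0084, 1.219, -1.0895], [1.219, 4.0084, 1.219], [-1.0895, 1.219, 4.0084]]
  r_p     = [1.219, -1.0895, -1.3503]
Written out (R1..R3):
  (R1) 4.0084 phi_1 + 1.219 phi_2 - 1.0895 phi_3 = 1.219
  (R2) 1.219 phi_1 + 4.0084 phi_2 + 1.219 phi_3 = -1.0895
  (R3) -1.0895 phi_1 + 1.219 phi_2 + 4.0084 phi_3 = -1.3503
Gaussian elimination:
  R2 <- R2 - (1.219/4.0084) R1 = R2 - (0.304111) R1:  3.637688 phi_2 + 1.550329 phi_3 = -1.460212
  R3 <- R3 - (-1.0895/4.0084) R1 = R3 - (-0.271804) R1:  1.550329 phi_2 + 3.712269 phi_3 = -1.018971
  R3 <- R3 - (1.550329/3.637688) R2 = R3 - (0.426185) R2:  3.051542 phi_3 = -0.39665
Back-substitution:
  phi_hat_3 = -0.39665 / 3.051542 = -0.129983
  phi_hat_2 = (-1.460212 - (1.550329)(-0.129983)) / 3.637688 = -0.346015
  phi_hat_1 = (1.219 - (1.219)(-0.346015) - (-1.0895)(-0.129983)) / 4.0084 = 0.374008
So phi_hat = [0.3740, -0.3460, -0.1300].
Therefore phi_hat_1 = 0.3740.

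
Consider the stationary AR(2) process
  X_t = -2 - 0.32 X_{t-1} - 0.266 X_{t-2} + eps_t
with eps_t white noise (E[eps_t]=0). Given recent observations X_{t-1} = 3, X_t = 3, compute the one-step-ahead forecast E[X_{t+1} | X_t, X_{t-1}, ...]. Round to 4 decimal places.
E[X_{t+1} \mid \mathcal F_t] = -3.7580

For an AR(p) model X_t = c + sum_i phi_i X_{t-i} + eps_t, the
one-step-ahead conditional mean is
  E[X_{t+1} | X_t, ...] = c + sum_i phi_i X_{t+1-i}.
Substitute known values:
  E[X_{t+1} | ...] = -2 + (-0.32) * (3) + (-0.266) * (3)
                   = -3.7580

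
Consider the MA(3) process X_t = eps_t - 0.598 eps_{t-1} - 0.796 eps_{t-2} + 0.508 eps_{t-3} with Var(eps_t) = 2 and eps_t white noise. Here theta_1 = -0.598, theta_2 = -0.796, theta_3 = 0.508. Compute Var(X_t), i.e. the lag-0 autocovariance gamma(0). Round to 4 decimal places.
\gamma(0) = 4.4986

For an MA(q) process X_t = eps_t + sum_i theta_i eps_{t-i} with
Var(eps_t) = sigma^2, the variance is
  gamma(0) = sigma^2 * (1 + sum_i theta_i^2).
  sum_i theta_i^2 = (-0.598)^2 + (-0.796)^2 + (0.508)^2 = 0.357604 + 0.633616 + 0.258064 = 1.249284.
  gamma(0) = 2 * (1 + 1.249284) = 2 * 2.249284 = 4.498568, which rounds to 4.4986.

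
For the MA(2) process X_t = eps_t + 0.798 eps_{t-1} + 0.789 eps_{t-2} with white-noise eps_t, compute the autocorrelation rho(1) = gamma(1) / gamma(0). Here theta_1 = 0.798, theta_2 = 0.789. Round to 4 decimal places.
\rho(1) = 0.6319

For an MA(q) process with theta_0 = 1, the autocovariance is
  gamma(k) = sigma^2 * sum_{i=0..q-k} theta_i * theta_{i+k},
and rho(k) = gamma(k) / gamma(0). Sigma^2 cancels.
  numerator   = (1)*(0.798) + (0.798)*(0.789) = 1.427622.
  denominator = (1)^2 + (0.798)^2 + (0.789)^2 = 2.259325.
  rho(1) = 1.427622 / 2.259325 = 0.6319.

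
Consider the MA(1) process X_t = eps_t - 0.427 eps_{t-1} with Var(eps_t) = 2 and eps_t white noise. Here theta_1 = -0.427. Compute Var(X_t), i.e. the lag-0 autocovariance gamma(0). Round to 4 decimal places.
\gamma(0) = 2.3647

For an MA(q) process X_t = eps_t + sum_i theta_i eps_{t-i} with
Var(eps_t) = sigma^2, the variance is
  gamma(0) = sigma^2 * (1 + sum_i theta_i^2).
  sum_i theta_i^2 = (-0.427)^2 = 0.182329.
  gamma(0) = 2 * (1 + 0.182329) = 2 * 1.182329 = 2.364658, which rounds to 2.3647.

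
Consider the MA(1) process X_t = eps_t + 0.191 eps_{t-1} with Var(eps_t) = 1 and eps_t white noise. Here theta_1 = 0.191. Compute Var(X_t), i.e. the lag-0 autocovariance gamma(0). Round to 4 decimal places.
\gamma(0) = 1.0365

For an MA(q) process X_t = eps_t + sum_i theta_i eps_{t-i} with
Var(eps_t) = sigma^2, the variance is
  gamma(0) = sigma^2 * (1 + sum_i theta_i^2).
  sum_i theta_i^2 = (0.191)^2 = 0.036481.
  gamma(0) = 1 * (1 + 0.036481) = 1 * 1.036481 = 1.036481, which rounds to 1.0365.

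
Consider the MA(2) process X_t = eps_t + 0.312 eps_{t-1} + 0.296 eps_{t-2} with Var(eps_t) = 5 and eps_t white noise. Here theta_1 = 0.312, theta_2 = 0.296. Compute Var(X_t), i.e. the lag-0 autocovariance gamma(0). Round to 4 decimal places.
\gamma(0) = 5.9248

For an MA(q) process X_t = eps_t + sum_i theta_i eps_{t-i} with
Var(eps_t) = sigma^2, the variance is
  gamma(0) = sigma^2 * (1 + sum_i theta_i^2).
  sum_i theta_i^2 = (0.312)^2 + (0.296)^2 = 0.097344 + 0.087616 = 0.18496.
  gamma(0) = 5 * (1 + 0.18496) = 5 * 1.18496 = 5.9248.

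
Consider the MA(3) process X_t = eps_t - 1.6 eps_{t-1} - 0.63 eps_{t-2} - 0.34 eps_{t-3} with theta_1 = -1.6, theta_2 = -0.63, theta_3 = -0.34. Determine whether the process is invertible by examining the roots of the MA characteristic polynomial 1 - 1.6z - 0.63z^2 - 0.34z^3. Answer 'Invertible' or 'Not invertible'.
\text{Not invertible}

The MA(q) characteristic polynomial is P(z) = 1 - 1.6z - 0.63z^2 - 0.34z^3.
Invertibility requires all roots to lie outside the unit circle, i.e. |z| > 1 for every root.
Degree 3: look for a simple real root z0 first, then factor out (1 - z/z0) and solve the remaining quadratic.
Testing z0 = 0.5: P(0.5) = 1 + (-1.6)(0.5) + (-0.63)(0.5)^2 + (-0.34)(0.5)^3
  = 1 + (-0.8) + (-0.1575) + (-0.0425) = 0.  So z_0 = 0.5 is a root, |z_0| = 0.5.
Divide out the factor (1 - 2 z) = (1 - z/z0) (since 1/z0 = 2):
  P(z) = (1 - 2 z)(1 + (0.4) z + (0.17) z^2)
  [check: z-coef 0.4 - (2) = -1.6; z^2-coef 0.17 - (2)(0.4) = -0.63; z^3-coef -(2)(0.17) = -0.34.]
Remaining roots from the quadratic factor 1 + (0.4) z + (0.17) z^2:
  Set 1 + (0.4) z + (0.17) z^2 = 0, i.e. a z^2 + b z + c = 0 with a = 0.17, b = 0.4, c = 1.
  Discriminant D = b^2 - 4ac = (0.4)^2 - 4*(0.17)*1 = 0.16 - (0.68) = -0.52.
  D < 0, so the roots are the complex-conjugate pair z = (-b +/- i sqrt(-D)) / (2a) = -1.1765 +/- 2.1209i.
  For a conjugate pair |z|^2 = z * conj(z) = (product of roots) = c/a = 1/(0.17) = 5.882353, so |z| = sqrt(5.882353) = 2.4254 for both roots.
Moduli of all roots: 0.5000, 2.4254, 2.4254.
All moduli strictly greater than 1? No.
Verdict: Not invertible.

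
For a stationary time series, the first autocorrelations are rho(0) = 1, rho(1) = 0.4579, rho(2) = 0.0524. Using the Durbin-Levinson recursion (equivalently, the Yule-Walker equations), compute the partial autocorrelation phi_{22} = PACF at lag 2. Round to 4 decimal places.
\phi_{22} = -0.1990

The PACF at lag k is phi_{kk}, the last component of the solution
to the Yule-Walker system G_k phi = r_k where
  (G_k)_{ij} = rho(|i - j|), (r_k)_i = rho(i), i,j = 1..k.
Equivalently, Durbin-Levinson gives phi_{kk} iteratively:
  phi_{11} = rho(1)
  phi_{kk} = [rho(k) - sum_{j=1..k-1} phi_{k-1,j} rho(k-j)]
            / [1 - sum_{j=1..k-1} phi_{k-1,j} rho(j)],
  phi_{k,j} = phi_{k-1,j} - phi_{kk} phi_{k-1,k-j},  j = 1..k-1.
Step k = 1:
  phi_11 = rho(1) = 0.4579.
Step k = 2:
  phi_22 = [rho(2) - phi_11 rho(1)] / [1 - phi_11 rho(1)] = [0.0524 - (0.4579)(0.4579)] / [1 - (0.4579)(0.4579)]
         = -0.15727241 / 0.79032759 = -0.199.
Therefore phi_{22} = -0.1990.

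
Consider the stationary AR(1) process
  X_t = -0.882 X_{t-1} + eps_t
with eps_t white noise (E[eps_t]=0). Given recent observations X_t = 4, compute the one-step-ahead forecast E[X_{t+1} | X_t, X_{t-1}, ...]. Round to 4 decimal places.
E[X_{t+1} \mid \mathcal F_t] = -3.5280

For an AR(p) model X_t = c + sum_i phi_i X_{t-i} + eps_t, the
one-step-ahead conditional mean is
  E[X_{t+1} | X_t, ...] = c + sum_i phi_i X_{t+1-i}.
Substitute known values:
  E[X_{t+1} | ...] = (-0.882) * (4)
                   = -3.5280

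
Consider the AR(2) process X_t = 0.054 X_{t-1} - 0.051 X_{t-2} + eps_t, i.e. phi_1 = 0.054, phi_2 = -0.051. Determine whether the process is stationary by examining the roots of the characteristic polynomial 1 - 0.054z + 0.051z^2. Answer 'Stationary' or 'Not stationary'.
\text{Stationary}

The AR(p) characteristic polynomial is P(z) = 1 - 0.054z + 0.051z^2.
Stationarity requires all roots to lie outside the unit circle, i.e. |z| > 1 for every root.
Set 1 + (-0.054) z + (0.051) z^2 = 0, i.e. a z^2 + b z + c = 0 with a = 0.051, b = -0.054, c = 1.
Discriminant D = b^2 - 4ac = (-0.054)^2 - 4*(0.051)*1 = 0.002916 - (0.204) = -0.201084.
D < 0, so the roots are the complex-conjugate pair z = (-b +/- i sqrt(-D)) / (2a) = 0.5294 +/- 4.3963i.
For a conjugate pair |z|^2 = z * conj(z) = (product of roots) = c/a = 1/(0.051) = 19.607843, so |z| = sqrt(19.607843) = 4.4281 for both roots.
Moduli of all roots: 4.4281, 4.4281.
All moduli strictly greater than 1? Yes.
Verdict: Stationary.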